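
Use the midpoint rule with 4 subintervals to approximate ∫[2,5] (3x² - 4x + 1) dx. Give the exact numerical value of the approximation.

77.578125

h = (5 − 2)/4 = 0.75.
Midpoints m₁,…,m₄ = 2.375, 3.125, 3.875, 4.625.
f(m₁)=8.421875, f(m₂)=17.796875, f(m₃)=30.546875, f(m₄)=46.671875.
h·[f(m₁) + f(m₂) + f(m₃) + f(m₄)] = 0.75·(103.4375) = 77.578125.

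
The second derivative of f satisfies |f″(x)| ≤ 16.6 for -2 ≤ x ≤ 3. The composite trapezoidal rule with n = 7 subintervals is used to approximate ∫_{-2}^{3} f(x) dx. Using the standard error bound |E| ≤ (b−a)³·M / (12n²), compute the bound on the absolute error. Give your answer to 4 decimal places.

3.5289

|E| ≤ (5)³·16.6 / (12·7²) = 2075/588 = 3.5289.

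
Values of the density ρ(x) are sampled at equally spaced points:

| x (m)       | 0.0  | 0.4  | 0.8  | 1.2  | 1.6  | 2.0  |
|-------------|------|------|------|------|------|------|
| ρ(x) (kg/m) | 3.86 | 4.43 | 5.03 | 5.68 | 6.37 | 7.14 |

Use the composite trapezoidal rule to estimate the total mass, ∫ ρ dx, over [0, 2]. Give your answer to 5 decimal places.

10.80400

h = 0.4, n = 5.
(h/2)·[y₀ + 2y₁ + 2y₂ + 2y₃ + 2y₄ + y₅] = 0.2·(54.02) = 10.80400.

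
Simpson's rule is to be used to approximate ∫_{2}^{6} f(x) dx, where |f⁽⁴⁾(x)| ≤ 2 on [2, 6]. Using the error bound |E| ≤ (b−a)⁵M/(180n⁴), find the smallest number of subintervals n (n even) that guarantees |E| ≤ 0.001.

12

Need 2048/(180n⁴) ≤ 0.001.
n⁴ ≥ 2048/(180·0.001) = 11377.8 ⇒ n ≥ 10.3280, so the smallest even n is 12. (n must be even for Simpson's rule.)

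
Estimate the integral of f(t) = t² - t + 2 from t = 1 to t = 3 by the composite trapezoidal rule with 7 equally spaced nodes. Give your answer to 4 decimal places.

h = (3 − 1)/6 = 0.333333.
Nodes t₀,…,t₆ = 1, 1.333333, 1.666667, 2, 2.333333, 2.666667, 3.
f(t) = t² - t + 2: f₀=2, f₁=2.444444, f₂=3.111111, f₃=4, f₄=5.111111, f₅=6.444444, f₆=8.
(h/2)·[f₀ + 2f₁ + 2f₂ + 2f₃ + 2f₄ + 2f₅ + f₆] = 0.166667·(52.222222) = 8.7037.

8.7037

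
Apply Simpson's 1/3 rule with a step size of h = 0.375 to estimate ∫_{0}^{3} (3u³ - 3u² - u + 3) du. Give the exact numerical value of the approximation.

38.25

h = (3 − 0)/8 = 0.375.
Nodes u₀,…,u₈ = 0, 0.375, 0.75, 1.125, 1.5, 1.875, 2.25, 2.625, 3.
f(u) = 3u³ - 3u² - u + 3: f₀=3, f₁=2.361328125, f₂=1.828125, f₃=2.349609375, f₄=4.875, f₅=10.353515625, f₆=19.734375, f₇=33.966796875, f₈=54.
(h/3)·[f₀ + 4f₁ + 2f₂ + 4f₃ + 2f₄ + 4f₅ + 2f₆ + 4f₇ + f₈] = 0.125·(306) = 38.25.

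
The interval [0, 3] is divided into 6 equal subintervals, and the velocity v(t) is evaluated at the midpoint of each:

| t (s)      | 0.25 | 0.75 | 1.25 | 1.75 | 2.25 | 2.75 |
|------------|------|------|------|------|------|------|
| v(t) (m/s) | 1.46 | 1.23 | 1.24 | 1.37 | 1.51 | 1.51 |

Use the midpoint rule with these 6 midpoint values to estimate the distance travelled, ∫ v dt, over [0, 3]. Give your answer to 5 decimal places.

h = 0.5, n = 6.
h·[y(m₁) + y(m₂) + y(m₃) + y(m₄) + y(m₅) + y(m₆)] = 0.5·(8.32) = 4.16000.

4.16000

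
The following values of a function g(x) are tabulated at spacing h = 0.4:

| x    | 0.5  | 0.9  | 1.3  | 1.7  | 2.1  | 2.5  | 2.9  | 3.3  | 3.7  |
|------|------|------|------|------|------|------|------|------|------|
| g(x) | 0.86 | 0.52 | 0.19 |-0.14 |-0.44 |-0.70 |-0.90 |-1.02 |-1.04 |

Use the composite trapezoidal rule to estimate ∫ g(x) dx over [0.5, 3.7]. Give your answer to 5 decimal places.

-1.03200

h = 0.4, n = 8.
(h/2)·[y₀ + 2y₁ + 2y₂ + 2y₃ + 2y₄ + 2y₅ + 2y₆ + 2y₇ + y₈] = 0.2·(-5.16) = -1.03200.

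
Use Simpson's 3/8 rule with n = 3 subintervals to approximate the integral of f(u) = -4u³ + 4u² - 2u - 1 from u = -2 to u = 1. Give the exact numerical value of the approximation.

27

h = (1 − (-2))/3 = 1.
Nodes u₀,…,u₃ = -2, -1, 0, 1.
f(u) = -4u³ + 4u² - 2u - 1: f₀=51, f₁=9, f₂=-1, f₃=-3.
(3h/8)·[f₀ + 3f₁ + 3f₂ + f₃] = 0.375·(72) = 27.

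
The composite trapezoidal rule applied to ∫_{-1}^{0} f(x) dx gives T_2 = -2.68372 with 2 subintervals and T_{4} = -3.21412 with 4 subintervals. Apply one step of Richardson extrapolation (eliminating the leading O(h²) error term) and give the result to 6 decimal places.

-3.390920

R = (4·T_{4} − T_2) / 3 = (4·(-3.21412) − (-2.68372))/3 = (-10.17276)/3 = -3.390920.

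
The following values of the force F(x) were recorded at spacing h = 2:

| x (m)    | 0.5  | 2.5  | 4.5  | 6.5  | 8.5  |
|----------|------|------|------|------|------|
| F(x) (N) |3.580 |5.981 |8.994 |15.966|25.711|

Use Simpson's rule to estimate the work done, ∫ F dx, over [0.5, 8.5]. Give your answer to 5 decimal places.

h = 2, n = 4.
(h/3)·[y₀ + 4y₁ + 2y₂ + 4y₃ + y₄] = 0.666667·(135.067) = 90.04467.

90.04467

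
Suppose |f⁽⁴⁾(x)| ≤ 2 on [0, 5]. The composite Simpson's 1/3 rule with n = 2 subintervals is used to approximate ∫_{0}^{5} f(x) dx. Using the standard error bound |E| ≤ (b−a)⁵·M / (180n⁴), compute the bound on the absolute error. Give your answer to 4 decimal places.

|E| ≤ (5)⁵·2 / (180·2⁴) = 6250/2880 = 2.1701.

2.1701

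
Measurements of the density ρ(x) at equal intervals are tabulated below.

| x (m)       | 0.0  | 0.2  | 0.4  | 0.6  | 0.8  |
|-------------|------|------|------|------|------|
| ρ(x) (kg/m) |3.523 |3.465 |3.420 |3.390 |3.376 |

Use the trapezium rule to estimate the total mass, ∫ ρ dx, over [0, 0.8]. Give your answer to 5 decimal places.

2.74490

h = 0.2, n = 4.
(h/2)·[y₀ + 2y₁ + 2y₂ + 2y₃ + y₄] = 0.1·(27.449) = 2.74490.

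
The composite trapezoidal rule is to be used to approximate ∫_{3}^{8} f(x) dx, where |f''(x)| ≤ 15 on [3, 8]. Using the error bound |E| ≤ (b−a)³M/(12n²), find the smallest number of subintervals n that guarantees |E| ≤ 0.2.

Need 1875/(12n²) ≤ 0.2.
n² ≥ 1875/(12·0.2) = 781.25 ⇒ n ≥ 27.9508, so the smallest n is 28.

28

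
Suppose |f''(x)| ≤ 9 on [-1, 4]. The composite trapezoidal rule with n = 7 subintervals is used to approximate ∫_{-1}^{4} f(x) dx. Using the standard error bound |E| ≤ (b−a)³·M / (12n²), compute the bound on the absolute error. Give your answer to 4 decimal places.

1.9133

|E| ≤ (5)³·9 / (12·7²) = 1125/588 = 1.9133.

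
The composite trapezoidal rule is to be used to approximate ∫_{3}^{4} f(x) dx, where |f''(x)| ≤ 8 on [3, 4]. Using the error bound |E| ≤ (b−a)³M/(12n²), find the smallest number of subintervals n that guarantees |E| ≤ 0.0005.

37

Need 8/(12n²) ≤ 0.0005.
n² ≥ 8/(12·0.0005) = 1333.33 ⇒ n ≥ 36.5148, so the smallest n is 37.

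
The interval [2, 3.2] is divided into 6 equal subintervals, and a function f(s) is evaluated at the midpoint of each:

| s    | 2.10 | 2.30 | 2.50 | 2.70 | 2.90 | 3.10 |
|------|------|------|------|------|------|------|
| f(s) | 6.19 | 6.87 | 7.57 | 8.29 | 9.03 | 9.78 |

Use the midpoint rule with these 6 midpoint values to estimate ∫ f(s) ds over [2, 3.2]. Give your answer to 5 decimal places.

9.54600

h = 0.2, n = 6.
h·[y(m₁) + y(m₂) + y(m₃) + y(m₄) + y(m₅) + y(m₆)] = 0.2·(47.73) = 9.54600.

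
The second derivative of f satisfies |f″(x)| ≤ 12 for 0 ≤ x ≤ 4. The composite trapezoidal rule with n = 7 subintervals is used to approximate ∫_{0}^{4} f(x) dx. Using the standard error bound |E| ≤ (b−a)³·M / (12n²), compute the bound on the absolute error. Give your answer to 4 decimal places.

|E| ≤ (4)³·12 / (12·7²) = 768/588 = 1.3061.

1.3061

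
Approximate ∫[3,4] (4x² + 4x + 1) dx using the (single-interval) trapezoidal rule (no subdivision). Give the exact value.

T = (b−a)/2 · [f(3) + f(4)] = 0.5·[49 + 81] = 65.

65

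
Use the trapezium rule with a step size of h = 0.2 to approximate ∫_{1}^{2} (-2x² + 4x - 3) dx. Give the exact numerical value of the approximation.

h = (2 − 1)/5 = 0.2.
Nodes x₀,…,x₅ = 1, 1.2, 1.4, 1.6, 1.8, 2.
f(x) = -2x² + 4x - 3: f₀=-1, f₁=-1.08, f₂=-1.32, f₃=-1.72, f₄=-2.28, f₅=-3.
(h/2)·[f₀ + 2f₁ + 2f₂ + 2f₃ + 2f₄ + f₅] = 0.1·(-16.8) = -1.68.

-1.68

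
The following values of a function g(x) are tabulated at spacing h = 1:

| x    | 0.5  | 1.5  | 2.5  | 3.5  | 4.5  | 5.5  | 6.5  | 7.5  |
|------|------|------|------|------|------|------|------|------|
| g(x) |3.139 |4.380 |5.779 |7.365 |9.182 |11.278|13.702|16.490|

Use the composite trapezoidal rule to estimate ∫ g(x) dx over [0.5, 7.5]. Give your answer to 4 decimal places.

h = 1, n = 7.
(h/2)·[y₀ + 2y₁ + 2y₂ + 2y₃ + 2y₄ + 2y₅ + 2y₆ + y₇] = 0.5·(123.001) = 61.5005.

61.5005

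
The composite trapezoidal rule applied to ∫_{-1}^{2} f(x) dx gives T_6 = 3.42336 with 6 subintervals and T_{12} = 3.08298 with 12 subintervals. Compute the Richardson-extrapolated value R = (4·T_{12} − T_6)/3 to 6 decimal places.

R = (4·T_{12} − T_6) / 3 = (4·3.08298 − 3.42336)/3 = (8.90856)/3 = 2.969520.

2.969520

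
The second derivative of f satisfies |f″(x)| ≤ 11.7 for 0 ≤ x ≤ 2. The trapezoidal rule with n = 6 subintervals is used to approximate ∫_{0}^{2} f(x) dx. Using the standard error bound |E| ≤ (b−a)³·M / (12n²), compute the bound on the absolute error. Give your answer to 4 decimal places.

|E| ≤ (2)³·11.7 / (12·6²) = 93.6/432 = 0.2167.

0.2167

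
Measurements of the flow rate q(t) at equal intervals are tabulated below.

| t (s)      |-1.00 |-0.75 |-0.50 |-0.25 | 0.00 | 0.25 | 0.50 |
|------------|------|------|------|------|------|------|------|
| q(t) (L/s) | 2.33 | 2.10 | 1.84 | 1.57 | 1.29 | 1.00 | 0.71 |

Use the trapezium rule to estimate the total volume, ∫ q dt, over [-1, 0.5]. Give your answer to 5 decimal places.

2.33000

h = 0.25, n = 6.
(h/2)·[y₀ + 2y₁ + 2y₂ + 2y₃ + 2y₄ + 2y₅ + y₆] = 0.125·(18.64) = 2.33000.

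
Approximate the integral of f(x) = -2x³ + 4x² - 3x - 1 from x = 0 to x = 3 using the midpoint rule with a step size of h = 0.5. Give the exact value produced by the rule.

h = (3 − 0)/6 = 0.5.
Midpoints m₁,…,m₆ = 0.25, 0.75, 1.25, 1.75, 2.25, 2.75.
f(m₁)=-1.53125, f(m₂)=-1.84375, f(m₃)=-2.40625, f(m₄)=-4.71875, f(m₅)=-10.28125, f(m₆)=-20.59375.
h·[f(m₁) + f(m₂) + f(m₃) + f(m₄) + f(m₅) + f(m₆)] = 0.5·(-41.375) = -20.6875.

-20.6875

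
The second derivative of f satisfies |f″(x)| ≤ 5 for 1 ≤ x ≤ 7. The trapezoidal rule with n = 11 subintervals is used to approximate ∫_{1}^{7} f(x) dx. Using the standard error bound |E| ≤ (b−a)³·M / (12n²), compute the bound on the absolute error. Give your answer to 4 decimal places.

0.7438

|E| ≤ (6)³·5 / (12·11²) = 1080/1452 = 0.7438.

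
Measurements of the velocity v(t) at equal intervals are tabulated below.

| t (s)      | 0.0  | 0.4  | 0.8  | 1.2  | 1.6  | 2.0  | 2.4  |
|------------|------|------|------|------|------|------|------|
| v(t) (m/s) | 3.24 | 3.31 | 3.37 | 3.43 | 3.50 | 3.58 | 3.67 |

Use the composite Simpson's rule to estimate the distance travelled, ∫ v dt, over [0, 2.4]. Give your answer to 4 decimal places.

h = 0.4, n = 6.
(h/3)·[y₀ + 4y₁ + 2y₂ + 4y₃ + 2y₄ + 4y₅ + y₆] = 0.133333·(61.93) = 8.2573.

8.2573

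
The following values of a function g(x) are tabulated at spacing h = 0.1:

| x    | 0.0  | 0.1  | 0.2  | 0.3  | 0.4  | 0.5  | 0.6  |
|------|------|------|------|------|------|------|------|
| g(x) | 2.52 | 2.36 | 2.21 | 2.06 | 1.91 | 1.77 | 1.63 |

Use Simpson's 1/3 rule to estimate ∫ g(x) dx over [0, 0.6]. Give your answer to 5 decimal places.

1.23833

h = 0.1, n = 6.
(h/3)·[y₀ + 4y₁ + 2y₂ + 4y₃ + 2y₄ + 4y₅ + y₆] = 0.033333·(37.15) = 1.23833.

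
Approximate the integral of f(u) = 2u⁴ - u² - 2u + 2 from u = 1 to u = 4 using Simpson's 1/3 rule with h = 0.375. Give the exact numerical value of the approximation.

h = (4 − 1)/8 = 0.375.
Nodes u₀,…,u₈ = 1, 1.375, 1.75, 2.125, 2.5, 2.875, 3.25, 3.625, 4.
f(u) = 2u⁴ - u² - 2u + 2: f₀=1, f₁=4.50830078125, f₂=14.1953125, f₃=34.01611328125, f₄=68.875, f₅=124.62548828125, f₆=208.0703125, f₇=326.96142578125, f₈=490.
(h/3)·[f₀ + 4f₁ + 2f₂ + 4f₃ + 2f₄ + 4f₅ + 2f₆ + 4f₇ + f₈] = 0.125·(3033.7265625) = 379.2158203125.

379.2158203125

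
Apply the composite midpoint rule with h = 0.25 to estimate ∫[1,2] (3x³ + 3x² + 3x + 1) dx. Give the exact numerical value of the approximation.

23.6640625

h = (2 − 1)/4 = 0.25.
Midpoints m₁,…,m₄ = 1.125, 1.375, 1.625, 1.875.
f(m₁)=12.443359375, f(m₂)=18.595703125, f(m₃)=26.669921875, f(m₄)=36.947265625.
h·[f(m₁) + f(m₂) + f(m₃) + f(m₄)] = 0.25·(94.65625) = 23.6640625.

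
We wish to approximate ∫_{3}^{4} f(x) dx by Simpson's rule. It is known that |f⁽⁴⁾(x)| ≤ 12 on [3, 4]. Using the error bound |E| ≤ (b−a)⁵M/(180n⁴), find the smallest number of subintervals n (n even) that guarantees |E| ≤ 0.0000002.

26

Need 12/(180n⁴) ≤ 0.0000002.
n⁴ ≥ 12/(180·0.0000002) = 333333 ⇒ n ≥ 24.0281, so the smallest even n is 26. (n must be even for Simpson's rule.)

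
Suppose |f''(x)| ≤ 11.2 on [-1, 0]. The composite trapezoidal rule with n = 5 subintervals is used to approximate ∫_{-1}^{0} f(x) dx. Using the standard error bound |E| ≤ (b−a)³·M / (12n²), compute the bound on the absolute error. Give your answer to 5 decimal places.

|E| ≤ (1)³·11.2 / (12·5²) = 11.2/300 = 0.03733.

0.03733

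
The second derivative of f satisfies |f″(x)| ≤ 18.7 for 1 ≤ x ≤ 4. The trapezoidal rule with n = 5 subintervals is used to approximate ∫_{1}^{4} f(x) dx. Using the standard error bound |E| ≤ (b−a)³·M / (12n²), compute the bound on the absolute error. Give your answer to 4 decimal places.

1.6830

|E| ≤ (3)³·18.7 / (12·5²) = 504.9/300 = 1.6830.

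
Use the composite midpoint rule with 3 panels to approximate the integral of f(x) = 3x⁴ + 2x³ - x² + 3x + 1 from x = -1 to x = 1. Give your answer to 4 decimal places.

2.1975

h = (1 − (-1))/3 = 0.666667.
Midpoints m₁,…,m₃ = -0.666667, 0, 0.666667.
f(m₁)=-1.444444, f(m₂)=1, f(m₃)=3.740741.
h·[f(m₁) + f(m₂) + f(m₃)] = 0.666667·(3.296296) = 2.1975.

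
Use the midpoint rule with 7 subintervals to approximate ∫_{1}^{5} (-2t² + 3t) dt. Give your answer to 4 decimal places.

h = (5 − 1)/7 = 0.571429.
Midpoints m₁,…,m₇ = 1.285714, 1.857143, 2.428571, 3, 3.571429, 4.142857, 4.714286.
f(m₁)=0.551020, f(m₂)=-1.326531, f(m₃)=-4.510204, f(m₄)=-9, f(m₅)=-14.795918, f(m₆)=-21.897959, f(m₇)=-30.306122.
h·[f(m₁) + f(m₂) + f(m₃) + f(m₄) + f(m₅) + f(m₆) + f(m₇)] = 0.571429·(-81.285714) = -46.4490.

-46.4490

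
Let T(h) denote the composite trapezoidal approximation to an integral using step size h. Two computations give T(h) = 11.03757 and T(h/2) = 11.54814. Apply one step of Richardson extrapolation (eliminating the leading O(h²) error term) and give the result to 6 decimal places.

R = (4·T(h/2) − T(h)) / 3 = (4·11.54814 − 11.03757)/3 = (35.15499)/3 = 11.718330.

11.718330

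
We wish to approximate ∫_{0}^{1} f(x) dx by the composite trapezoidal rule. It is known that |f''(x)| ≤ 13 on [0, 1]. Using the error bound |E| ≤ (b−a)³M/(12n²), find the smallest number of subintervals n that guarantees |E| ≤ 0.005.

15

Need 13/(12n²) ≤ 0.005.
n² ≥ 13/(12·0.005) = 216.667 ⇒ n ≥ 14.7196, so the smallest n is 15.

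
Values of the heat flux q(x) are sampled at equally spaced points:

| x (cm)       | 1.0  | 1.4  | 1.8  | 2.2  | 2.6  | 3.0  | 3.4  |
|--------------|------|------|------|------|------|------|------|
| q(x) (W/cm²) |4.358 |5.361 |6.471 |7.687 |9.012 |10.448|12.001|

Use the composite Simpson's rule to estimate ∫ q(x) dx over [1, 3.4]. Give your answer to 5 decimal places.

h = 0.4, n = 6.
(h/3)·[y₀ + 4y₁ + 2y₂ + 4y₃ + 2y₄ + 4y₅ + y₆] = 0.133333·(141.309) = 18.84120.

18.84120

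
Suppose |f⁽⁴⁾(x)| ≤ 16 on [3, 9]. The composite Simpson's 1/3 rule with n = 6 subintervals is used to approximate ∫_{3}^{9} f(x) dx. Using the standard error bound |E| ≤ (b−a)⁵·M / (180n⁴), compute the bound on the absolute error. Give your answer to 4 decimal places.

|E| ≤ (6)⁵·16 / (180·6⁴) = 124416/233280 = 0.5333.

0.5333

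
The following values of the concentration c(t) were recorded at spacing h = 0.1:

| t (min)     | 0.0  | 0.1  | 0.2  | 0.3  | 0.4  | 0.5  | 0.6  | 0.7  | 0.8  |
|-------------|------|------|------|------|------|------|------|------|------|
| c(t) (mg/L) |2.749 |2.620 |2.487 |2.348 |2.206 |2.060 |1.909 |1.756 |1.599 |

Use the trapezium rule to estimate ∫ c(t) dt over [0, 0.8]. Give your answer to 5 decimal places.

1.75600

h = 0.1, n = 8.
(h/2)·[y₀ + 2y₁ + 2y₂ + 2y₃ + 2y₄ + 2y₅ + 2y₆ + 2y₇ + y₈] = 0.05·(35.120) = 1.75600.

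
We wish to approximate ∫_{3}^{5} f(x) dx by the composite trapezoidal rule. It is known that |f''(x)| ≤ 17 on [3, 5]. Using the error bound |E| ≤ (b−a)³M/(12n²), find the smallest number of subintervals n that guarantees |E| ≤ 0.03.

Need 136/(12n²) ≤ 0.03.
n² ≥ 136/(12·0.03) = 377.778 ⇒ n ≥ 19.4365, so the smallest n is 20.

20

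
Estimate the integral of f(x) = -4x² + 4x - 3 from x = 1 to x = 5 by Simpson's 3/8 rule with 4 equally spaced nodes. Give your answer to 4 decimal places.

h = (5 − 1)/3 = 1.333333.
Nodes x₀,…,x₃ = 1, 2.333333, 3.666667, 5.
f(x) = -4x² + 4x - 3: f₀=-3, f₁=-15.444444, f₂=-42.111111, f₃=-83.
(3h/8)·[f₀ + 3f₁ + 3f₂ + f₃] = 0.5·(-258.666667) = -129.3333.

-129.3333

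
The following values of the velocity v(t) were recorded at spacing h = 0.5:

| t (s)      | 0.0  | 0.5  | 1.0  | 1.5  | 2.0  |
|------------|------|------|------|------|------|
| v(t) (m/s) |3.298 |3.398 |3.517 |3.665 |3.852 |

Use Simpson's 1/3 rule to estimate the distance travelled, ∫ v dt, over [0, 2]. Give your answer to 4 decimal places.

7.0727

h = 0.5, n = 4.
(h/3)·[y₀ + 4y₁ + 2y₂ + 4y₃ + y₄] = 0.166667·(42.436) = 7.0727.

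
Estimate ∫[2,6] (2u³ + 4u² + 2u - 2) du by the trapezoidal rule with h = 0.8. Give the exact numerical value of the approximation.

h = (6 − 2)/5 = 0.8.
Nodes u₀,…,u₅ = 2, 2.8, 3.6, 4.4, 5.2, 6.
f(u) = 2u³ + 4u² + 2u - 2: f₀=34, f₁=78.864, f₂=150.352, f₃=254.608, f₄=397.776, f₅=586.
(h/2)·[f₀ + 2f₁ + 2f₂ + 2f₃ + 2f₄ + f₅] = 0.4·(2383.2) = 953.28.

953.28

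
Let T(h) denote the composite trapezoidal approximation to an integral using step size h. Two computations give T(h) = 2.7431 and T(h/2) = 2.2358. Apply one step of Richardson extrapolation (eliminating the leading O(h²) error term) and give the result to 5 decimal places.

R = (4·T(h/2) − T(h)) / 3 = (4·2.2358 − 2.7431)/3 = (6.2001)/3 = 2.06670.

2.06670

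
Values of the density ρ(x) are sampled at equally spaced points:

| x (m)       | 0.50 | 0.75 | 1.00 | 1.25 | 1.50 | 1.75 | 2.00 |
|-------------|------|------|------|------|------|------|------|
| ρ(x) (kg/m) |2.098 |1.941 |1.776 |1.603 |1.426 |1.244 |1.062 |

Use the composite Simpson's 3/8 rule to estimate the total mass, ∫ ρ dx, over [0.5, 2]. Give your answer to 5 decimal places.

h = 0.25, n = 6.
(3h/8)·[y₀ + 3y₁ + 3y₂ + 2y₃ + 3y₄ + 3y₅ + y₆] = 0.09375·(25.527) = 2.39316.

2.39316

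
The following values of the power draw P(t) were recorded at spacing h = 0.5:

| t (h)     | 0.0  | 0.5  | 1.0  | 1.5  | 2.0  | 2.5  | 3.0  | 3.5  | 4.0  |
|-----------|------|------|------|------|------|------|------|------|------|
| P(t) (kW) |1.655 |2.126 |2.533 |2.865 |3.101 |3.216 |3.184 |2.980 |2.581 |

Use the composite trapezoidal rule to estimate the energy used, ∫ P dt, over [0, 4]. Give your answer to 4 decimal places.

11.0615

h = 0.5, n = 8.
(h/2)·[y₀ + 2y₁ + 2y₂ + 2y₃ + 2y₄ + 2y₅ + 2y₆ + 2y₇ + y₈] = 0.25·(44.246) = 11.0615.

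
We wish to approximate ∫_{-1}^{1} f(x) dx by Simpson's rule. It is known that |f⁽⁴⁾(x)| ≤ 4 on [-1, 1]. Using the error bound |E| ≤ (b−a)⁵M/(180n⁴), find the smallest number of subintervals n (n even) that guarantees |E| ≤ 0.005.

Need 128/(180n⁴) ≤ 0.005.
n⁴ ≥ 128/(180·0.005) = 142.222 ⇒ n ≥ 3.4534, so the smallest even n is 4. (n must be even for Simpson's rule.)

4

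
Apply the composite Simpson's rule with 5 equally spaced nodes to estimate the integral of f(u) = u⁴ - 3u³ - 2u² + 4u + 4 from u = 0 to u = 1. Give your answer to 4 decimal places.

4.7839

h = (1 − 0)/4 = 0.25.
Nodes u₀,…,u₄ = 0, 0.25, 0.5, 0.75, 1.
f(u) = u⁴ - 3u³ - 2u² + 4u + 4: f₀=4, f₁=4.83203125, f₂=5.1875, f₃=4.92578125, f₄=4.
(h/3)·[f₀ + 4f₁ + 2f₂ + 4f₃ + f₄] = 0.083333·(57.40625) = 4.7839.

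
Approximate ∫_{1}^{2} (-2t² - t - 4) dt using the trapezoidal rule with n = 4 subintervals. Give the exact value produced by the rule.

h = (2 − 1)/4 = 0.25.
Nodes t₀,…,t₄ = 1, 1.25, 1.5, 1.75, 2.
f(t) = -2t² - t - 4: f₀=-7, f₁=-8.375, f₂=-10, f₃=-11.875, f₄=-14.
(h/2)·[f₀ + 2f₁ + 2f₂ + 2f₃ + f₄] = 0.125·(-81.5) = -10.1875.

-10.1875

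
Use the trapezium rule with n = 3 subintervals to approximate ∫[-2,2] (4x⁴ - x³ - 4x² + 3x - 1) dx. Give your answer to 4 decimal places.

h = (2 − (-2))/3 = 1.333333.
Nodes x₀,…,x₃ = -2, -0.666667, 0.666667, 2.
f(x) = 4x⁴ - x³ - 4x² + 3x - 1: f₀=49, f₁=-3.691358, f₂=-0.283951, f₃=45.
(h/2)·[f₀ + 2f₁ + 2f₂ + f₃] = 0.666667·(86.049383) = 57.3663.

57.3663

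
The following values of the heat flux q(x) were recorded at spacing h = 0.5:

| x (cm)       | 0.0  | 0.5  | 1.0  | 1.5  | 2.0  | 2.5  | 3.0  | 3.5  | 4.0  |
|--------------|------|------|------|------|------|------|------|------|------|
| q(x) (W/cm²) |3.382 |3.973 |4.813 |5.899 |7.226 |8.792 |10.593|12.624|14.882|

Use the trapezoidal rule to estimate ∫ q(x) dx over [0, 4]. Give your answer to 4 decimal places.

31.5260

h = 0.5, n = 8.
(h/2)·[y₀ + 2y₁ + 2y₂ + 2y₃ + 2y₄ + 2y₅ + 2y₆ + 2y₇ + y₈] = 0.25·(126.104) = 31.5260.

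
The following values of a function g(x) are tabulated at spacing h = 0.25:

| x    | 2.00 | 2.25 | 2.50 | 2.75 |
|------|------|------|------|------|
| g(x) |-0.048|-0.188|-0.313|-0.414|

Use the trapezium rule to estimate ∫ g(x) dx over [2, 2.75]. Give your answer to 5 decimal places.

h = 0.25, n = 3.
(h/2)·[y₀ + 2y₁ + 2y₂ + y₃] = 0.125·(-1.464) = -0.18300.

-0.18300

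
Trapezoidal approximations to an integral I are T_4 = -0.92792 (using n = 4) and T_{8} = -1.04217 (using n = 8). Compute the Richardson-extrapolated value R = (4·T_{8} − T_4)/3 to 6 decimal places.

R = (4·T_{8} − T_4) / 3 = (4·(-1.04217) − (-0.92792))/3 = (-3.24076)/3 = -1.080253.

-1.080253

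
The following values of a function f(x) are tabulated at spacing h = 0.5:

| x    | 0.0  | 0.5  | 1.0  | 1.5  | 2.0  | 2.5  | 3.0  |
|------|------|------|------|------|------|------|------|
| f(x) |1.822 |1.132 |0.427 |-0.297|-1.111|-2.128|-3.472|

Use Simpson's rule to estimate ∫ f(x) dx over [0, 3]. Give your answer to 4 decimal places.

h = 0.5, n = 6.
(h/3)·[y₀ + 4y₁ + 2y₂ + 4y₃ + 2y₄ + 4y₅ + y₆] = 0.166667·(-8.190) = -1.3650.

-1.3650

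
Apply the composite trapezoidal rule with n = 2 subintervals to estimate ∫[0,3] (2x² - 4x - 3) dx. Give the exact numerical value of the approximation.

h = (3 − 0)/2 = 1.5.
Nodes x₀,…,x₂ = 0, 1.5, 3.
f(x) = 2x² - 4x - 3: f₀=-3, f₁=-4.5, f₂=3.
(h/2)·[f₀ + 2f₁ + f₂] = 0.75·(-9) = -6.75.

-6.75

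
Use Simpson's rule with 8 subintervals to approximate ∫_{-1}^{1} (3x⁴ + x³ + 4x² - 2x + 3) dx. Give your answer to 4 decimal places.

9.8698

h = (1 − (-1))/8 = 0.25.
Nodes x₀,…,x₈ = -1, -0.75, -0.5, -0.25, 0, 0.25, 0.5, 0.75, 1.
f(x) = 3x⁴ + x³ + 4x² - 2x + 3: f₀=11, f₁=7.27734375, f₂=5.0625, f₃=3.74609375, f₄=3, f₅=2.77734375, f₆=3.3125, f₇=5.12109375, f₈=9.
(h/3)·[f₀ + 4f₁ + 2f₂ + 4f₃ + 2f₄ + 4f₅ + 2f₆ + 4f₇ + f₈] = 0.083333·(118.4375) = 9.8698.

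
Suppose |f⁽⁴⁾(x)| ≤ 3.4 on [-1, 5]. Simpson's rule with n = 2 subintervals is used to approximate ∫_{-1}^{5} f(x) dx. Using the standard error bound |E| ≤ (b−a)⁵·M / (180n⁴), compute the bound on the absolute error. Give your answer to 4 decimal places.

9.1800

|E| ≤ (6)⁵·3.4 / (180·2⁴) = 26438.4/2880 = 9.1800.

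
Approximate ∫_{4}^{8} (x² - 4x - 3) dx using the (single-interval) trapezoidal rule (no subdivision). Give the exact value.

T = (b−a)/2 · [f(4) + f(8)] = 2·[(-3) + 29] = 52.

52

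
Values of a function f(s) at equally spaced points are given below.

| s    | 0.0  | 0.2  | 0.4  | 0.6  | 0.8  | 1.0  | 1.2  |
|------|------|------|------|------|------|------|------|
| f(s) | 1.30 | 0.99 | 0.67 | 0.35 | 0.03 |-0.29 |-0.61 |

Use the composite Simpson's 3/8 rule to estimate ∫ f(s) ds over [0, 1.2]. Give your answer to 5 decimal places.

0.41925

h = 0.2, n = 6.
(3h/8)·[y₀ + 3y₁ + 3y₂ + 2y₃ + 3y₄ + 3y₅ + y₆] = 0.075·(5.59) = 0.41925.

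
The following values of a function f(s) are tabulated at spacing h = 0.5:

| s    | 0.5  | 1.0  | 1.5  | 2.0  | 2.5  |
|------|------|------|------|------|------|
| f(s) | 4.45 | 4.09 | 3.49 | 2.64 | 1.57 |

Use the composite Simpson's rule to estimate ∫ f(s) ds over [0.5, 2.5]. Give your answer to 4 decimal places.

6.6533

h = 0.5, n = 4.
(h/3)·[y₀ + 4y₁ + 2y₂ + 4y₃ + y₄] = 0.166667·(39.92) = 6.6533.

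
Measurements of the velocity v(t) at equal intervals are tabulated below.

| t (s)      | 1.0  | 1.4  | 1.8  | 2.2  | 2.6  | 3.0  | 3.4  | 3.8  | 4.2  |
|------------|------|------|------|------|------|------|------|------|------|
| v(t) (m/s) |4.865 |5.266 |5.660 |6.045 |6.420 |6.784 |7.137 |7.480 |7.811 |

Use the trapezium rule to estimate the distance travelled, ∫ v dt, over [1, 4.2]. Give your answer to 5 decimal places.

h = 0.4, n = 8.
(h/2)·[y₀ + 2y₁ + 2y₂ + 2y₃ + 2y₄ + 2y₅ + 2y₆ + 2y₇ + y₈] = 0.2·(102.260) = 20.45200.

20.45200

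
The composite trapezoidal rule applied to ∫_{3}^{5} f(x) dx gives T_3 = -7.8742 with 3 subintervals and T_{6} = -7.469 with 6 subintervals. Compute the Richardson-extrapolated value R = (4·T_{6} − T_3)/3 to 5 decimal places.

-7.33393

R = (4·T_{6} − T_3) / 3 = (4·(-7.469) − (-7.8742))/3 = (-22.0018)/3 = -7.33393.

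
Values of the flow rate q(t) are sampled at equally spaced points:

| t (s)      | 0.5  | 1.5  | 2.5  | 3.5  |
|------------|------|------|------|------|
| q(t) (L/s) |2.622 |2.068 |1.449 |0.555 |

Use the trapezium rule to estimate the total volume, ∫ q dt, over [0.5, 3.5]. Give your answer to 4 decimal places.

h = 1, n = 3.
(h/2)·[y₀ + 2y₁ + 2y₂ + y₃] = 0.5·(10.211) = 5.1055.

5.1055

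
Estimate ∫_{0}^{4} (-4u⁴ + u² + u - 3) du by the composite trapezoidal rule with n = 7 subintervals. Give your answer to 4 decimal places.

-829.4561

h = (4 − 0)/7 = 0.571429.
Nodes u₀,…,u₇ = 0, 0.571429, 1.142857, 1.714286, 2.285714, 2.857143, 3.428571, 4.
f(u) = -4u⁴ + u² + u - 3: f₀=-3, f₁=-2.528530, f₂=-7.374844, f₃=-32.892545, f₄=-104.670970, f₅=-258.535194, f₆=-540.546022, f₇=-1007.
(h/2)·[f₀ + 2f₁ + 2f₂ + 2f₃ + 2f₄ + 2f₅ + 2f₆ + f₇] = 0.285714·(-2903.096210) = -829.4561.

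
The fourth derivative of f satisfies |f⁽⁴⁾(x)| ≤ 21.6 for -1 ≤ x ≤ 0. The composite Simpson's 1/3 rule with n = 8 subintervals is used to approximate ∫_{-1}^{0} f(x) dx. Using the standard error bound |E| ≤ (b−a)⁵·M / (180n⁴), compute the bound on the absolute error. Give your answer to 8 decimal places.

|E| ≤ (1)⁵·21.6 / (180·8⁴) = 21.6/737280 = 0.00002930.

0.00002930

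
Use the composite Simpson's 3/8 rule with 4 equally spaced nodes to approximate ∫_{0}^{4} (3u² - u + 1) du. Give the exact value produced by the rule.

h = (4 − 0)/3 = 1.333333.
Nodes u₀,…,u₃ = 0, 1.333333, 2.666667, 4.
f(u) = 3u² - u + 1: f₀=1, f₁=5, f₂=19.666667, f₃=45.
(3h/8)·[f₀ + 3f₁ + 3f₂ + f₃] = 0.5·(120) = 60.

60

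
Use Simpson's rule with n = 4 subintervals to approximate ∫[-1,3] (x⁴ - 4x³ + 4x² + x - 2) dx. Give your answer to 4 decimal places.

2.6667

h = (3 − (-1))/4 = 1.
Nodes x₀,…,x₄ = -1, 0, 1, 2, 3.
f(x) = x⁴ - 4x³ + 4x² + x - 2: f₀=6, f₁=-2, f₂=0, f₃=0, f₄=10.
(h/3)·[f₀ + 4f₁ + 2f₂ + 4f₃ + f₄] = 0.333333·(8) = 2.6667.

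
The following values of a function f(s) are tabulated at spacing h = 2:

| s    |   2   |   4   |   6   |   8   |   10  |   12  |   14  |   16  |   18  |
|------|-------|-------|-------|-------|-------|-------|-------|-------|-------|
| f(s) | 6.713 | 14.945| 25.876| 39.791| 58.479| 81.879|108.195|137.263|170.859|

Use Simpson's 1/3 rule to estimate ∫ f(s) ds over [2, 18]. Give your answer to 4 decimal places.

1105.4560

h = 2, n = 8.
(h/3)·[y₀ + 4y₁ + 2y₂ + 4y₃ + 2y₄ + 4y₅ + 2y₆ + 4y₇ + y₈] = 0.666667·(1658.184) = 1105.4560.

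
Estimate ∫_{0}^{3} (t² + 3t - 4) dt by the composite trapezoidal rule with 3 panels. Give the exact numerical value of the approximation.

11

h = (3 − 0)/3 = 1.
Nodes t₀,…,t₃ = 0, 1, 2, 3.
f(t) = t² + 3t - 4: f₀=-4, f₁=0, f₂=6, f₃=14.
(h/2)·[f₀ + 2f₁ + 2f₂ + f₃] = 0.5·(22) = 11.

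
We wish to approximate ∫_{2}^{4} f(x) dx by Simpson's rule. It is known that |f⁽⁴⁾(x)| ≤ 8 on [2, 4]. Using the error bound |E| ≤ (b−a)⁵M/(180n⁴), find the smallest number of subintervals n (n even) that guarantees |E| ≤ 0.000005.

24

Need 256/(180n⁴) ≤ 0.000005.
n⁴ ≥ 256/(180·0.000005) = 284444 ⇒ n ≥ 23.0940, so the smallest even n is 24. (n must be even for Simpson's rule.)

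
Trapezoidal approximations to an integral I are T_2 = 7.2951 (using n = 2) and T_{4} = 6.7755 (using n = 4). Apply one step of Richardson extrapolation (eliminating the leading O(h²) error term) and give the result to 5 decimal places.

6.60230

R = (4·T_{4} − T_2) / 3 = (4·6.7755 − 7.2951)/3 = (19.8069)/3 = 6.60230.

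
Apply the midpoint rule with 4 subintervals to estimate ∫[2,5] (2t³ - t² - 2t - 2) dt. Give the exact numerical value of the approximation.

h = (5 − 2)/4 = 0.75.
Midpoints m₁,…,m₄ = 2.375, 3.125, 3.875, 4.625.
f(m₁)=14.40234375, f(m₂)=43.01953125, f(m₃)=91.60546875, f(m₄)=165.22265625.
h·[f(m₁) + f(m₂) + f(m₃) + f(m₄)] = 0.75·(314.25) = 235.6875.

235.6875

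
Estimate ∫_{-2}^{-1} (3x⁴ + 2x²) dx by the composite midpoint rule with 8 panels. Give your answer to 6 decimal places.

23.209396

h = (-1 − (-2))/8 = 0.125.
Midpoints m₁,…,m₈ = -1.9375, -1.8125, -1.6875, -1.5625, -1.4375, -1.3125, -1.1875, -1.0625.
f(m₁)=49.7832489013671875, f(m₂)=38.9470672607421875, f(m₃)=30.0227508544921875, f(m₄)=22.7642059326171875, f(m₅)=16.9429168701171875, f(m₆)=12.3479461669921875, f(m₇)=8.7859344482421875, f(m₈)=6.0811004638671875.
h·[f(m₁) + f(m₂) + f(m₃) + f(m₄) + f(m₅) + f(m₆) + f(m₇) + f(m₈)] = 0.125·(185.6751708984375) = 23.209396.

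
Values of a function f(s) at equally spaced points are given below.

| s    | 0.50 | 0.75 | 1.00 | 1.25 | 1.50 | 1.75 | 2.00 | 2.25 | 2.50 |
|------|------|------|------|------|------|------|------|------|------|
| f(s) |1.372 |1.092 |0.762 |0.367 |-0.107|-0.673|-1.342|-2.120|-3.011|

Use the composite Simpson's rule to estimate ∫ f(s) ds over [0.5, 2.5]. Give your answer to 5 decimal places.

-0.69575

h = 0.25, n = 8.
(h/3)·[y₀ + 4y₁ + 2y₂ + 4y₃ + 2y₄ + 4y₅ + 2y₆ + 4y₇ + y₈] = 0.083333·(-8.349) = -0.69575.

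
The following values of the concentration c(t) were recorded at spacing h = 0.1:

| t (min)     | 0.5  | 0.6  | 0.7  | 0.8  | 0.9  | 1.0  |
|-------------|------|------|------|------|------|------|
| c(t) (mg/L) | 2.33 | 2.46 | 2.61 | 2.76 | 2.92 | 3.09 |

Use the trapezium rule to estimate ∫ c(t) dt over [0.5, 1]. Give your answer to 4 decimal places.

h = 0.1, n = 5.
(h/2)·[y₀ + 2y₁ + 2y₂ + 2y₃ + 2y₄ + y₅] = 0.05·(26.92) = 1.3460.

1.3460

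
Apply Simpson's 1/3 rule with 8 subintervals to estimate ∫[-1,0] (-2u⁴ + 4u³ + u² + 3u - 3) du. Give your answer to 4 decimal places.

-5.5667

h = (0 − (-1))/8 = 0.125.
Nodes u₀,…,u₈ = -1, -0.875, -0.75, -0.625, -0.5, -0.375, -0.25, -0.125, 0.
f(u) = -2u⁴ + 4u³ + u² + 3u - 3: f₀=-11, f₁=-8.71142578125, f₂=-7.0078125, f₃=-5.76611328125, f₄=-4.875, f₅=-4.23486328125, f₆=-3.7578125, f₇=-3.36767578125, f₈=-3.
(h/3)·[f₀ + 4f₁ + 2f₂ + 4f₃ + 2f₄ + 4f₅ + 2f₆ + 4f₇ + f₈] = 0.041667·(-133.6015625) = -5.5667.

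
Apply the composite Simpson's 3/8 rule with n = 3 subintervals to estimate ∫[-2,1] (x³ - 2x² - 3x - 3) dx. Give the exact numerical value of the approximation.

h = (1 − (-2))/3 = 1.
Nodes x₀,…,x₃ = -2, -1, 0, 1.
f(x) = x³ - 2x² - 3x - 3: f₀=-13, f₁=-3, f₂=-3, f₃=-7.
(3h/8)·[f₀ + 3f₁ + 3f₂ + f₃] = 0.375·(-38) = -14.25.

-14.25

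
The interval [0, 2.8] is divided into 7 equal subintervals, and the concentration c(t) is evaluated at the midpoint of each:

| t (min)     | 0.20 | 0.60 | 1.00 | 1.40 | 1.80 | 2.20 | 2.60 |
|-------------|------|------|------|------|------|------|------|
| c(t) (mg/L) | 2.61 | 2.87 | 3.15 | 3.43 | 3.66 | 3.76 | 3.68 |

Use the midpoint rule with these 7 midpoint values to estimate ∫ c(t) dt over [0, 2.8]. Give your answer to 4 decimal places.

h = 0.4, n = 7.
h·[y(m₁) + y(m₂) + y(m₃) + y(m₄) + y(m₅) + y(m₆) + y(m₇)] = 0.4·(23.16) = 9.2640.

9.2640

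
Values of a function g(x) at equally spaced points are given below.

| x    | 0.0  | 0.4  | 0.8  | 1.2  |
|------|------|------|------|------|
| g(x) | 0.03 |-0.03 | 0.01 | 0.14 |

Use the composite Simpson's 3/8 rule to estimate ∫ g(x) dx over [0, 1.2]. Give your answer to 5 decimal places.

0.01650

h = 0.4, n = 3.
(3h/8)·[y₀ + 3y₁ + 3y₂ + y₃] = 0.15·(0.11) = 0.01650.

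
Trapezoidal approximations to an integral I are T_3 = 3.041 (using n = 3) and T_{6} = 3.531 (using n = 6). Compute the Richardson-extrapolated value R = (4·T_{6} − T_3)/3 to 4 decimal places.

3.6943

R = (4·T_{6} − T_3) / 3 = (4·3.531 − 3.041)/3 = (11.083)/3 = 3.6943.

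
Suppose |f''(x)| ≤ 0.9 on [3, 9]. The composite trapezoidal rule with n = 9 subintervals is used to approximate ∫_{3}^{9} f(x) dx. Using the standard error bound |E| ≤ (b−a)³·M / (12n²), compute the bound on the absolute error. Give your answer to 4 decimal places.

|E| ≤ (6)³·0.9 / (12·9²) = 194.4/972 = 0.2000.

0.2000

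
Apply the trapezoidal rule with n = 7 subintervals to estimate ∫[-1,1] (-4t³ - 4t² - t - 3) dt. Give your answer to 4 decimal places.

-8.7755

h = (1 − (-1))/7 = 0.285714.
Nodes t₀,…,t₇ = -1, -0.714286, -0.428571, -0.142857, 0.142857, 0.428571, 0.714286, 1.
f(t) = -4t³ - 4t² - t - 3: f₀=-2, f₁=-2.868805, f₂=-2.991254, f₃=-2.927114, f₄=-3.236152, f₅=-4.478134, f₆=-7.212828, f₇=-12.
(h/2)·[f₀ + 2f₁ + 2f₂ + 2f₃ + 2f₄ + 2f₅ + 2f₆ + f₇] = 0.142857·(-61.428571) = -8.7755.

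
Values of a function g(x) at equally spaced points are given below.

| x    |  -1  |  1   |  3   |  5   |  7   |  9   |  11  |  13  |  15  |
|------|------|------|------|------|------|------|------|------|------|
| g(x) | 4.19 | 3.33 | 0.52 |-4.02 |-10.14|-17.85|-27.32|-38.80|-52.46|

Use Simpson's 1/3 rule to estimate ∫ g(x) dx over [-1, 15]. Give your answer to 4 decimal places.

h = 2, n = 8.
(h/3)·[y₀ + 4y₁ + 2y₂ + 4y₃ + 2y₄ + 4y₅ + 2y₆ + 4y₇ + y₈] = 0.666667·(-351.51) = -234.3400.

-234.3400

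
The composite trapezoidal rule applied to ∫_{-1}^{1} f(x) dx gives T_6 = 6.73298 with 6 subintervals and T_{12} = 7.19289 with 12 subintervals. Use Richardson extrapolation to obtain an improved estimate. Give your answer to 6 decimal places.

7.346193

R = (4·T_{12} − T_6) / 3 = (4·7.19289 − 6.73298)/3 = (22.03858)/3 = 7.346193.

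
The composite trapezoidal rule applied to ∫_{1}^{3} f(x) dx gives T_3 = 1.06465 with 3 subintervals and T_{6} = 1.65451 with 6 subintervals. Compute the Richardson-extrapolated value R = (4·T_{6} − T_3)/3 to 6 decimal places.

R = (4·T_{6} − T_3) / 3 = (4·1.65451 − 1.06465)/3 = (5.55339)/3 = 1.851130.

1.851130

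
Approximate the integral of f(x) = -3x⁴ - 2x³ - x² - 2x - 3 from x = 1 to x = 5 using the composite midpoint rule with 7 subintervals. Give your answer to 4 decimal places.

h = (5 − 1)/7 = 0.571429.
Midpoints m₁,…,m₇ = 1.285714, 1.857143, 2.428571, 3, 3.571429, 4.142857, 4.714286.
f(m₁)=-19.673053, f(m₂)=-58.660142, f(m₃)=-146.760100, f(m₄)=-315, f(m₅)=-602.083715, f(m₆)=-1054.391920, f(m₇)=-1725.982091.
h·[f(m₁) + f(m₂) + f(m₃) + f(m₄) + f(m₅) + f(m₆) + f(m₇)] = 0.571429·(-3922.551020) = -2241.4577.

-2241.4577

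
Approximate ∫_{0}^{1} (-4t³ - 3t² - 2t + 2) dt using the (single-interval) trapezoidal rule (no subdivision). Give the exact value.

T = (b−a)/2 · [f(0) + f(1)] = 0.5·[2 + (-7)] = -2.5.

-2.5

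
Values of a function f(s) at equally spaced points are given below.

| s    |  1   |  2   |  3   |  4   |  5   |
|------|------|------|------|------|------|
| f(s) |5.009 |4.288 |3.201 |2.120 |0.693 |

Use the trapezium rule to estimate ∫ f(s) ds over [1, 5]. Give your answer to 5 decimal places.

h = 1, n = 4.
(h/2)·[y₀ + 2y₁ + 2y₂ + 2y₃ + y₄] = 0.5·(24.920) = 12.46000.

12.46000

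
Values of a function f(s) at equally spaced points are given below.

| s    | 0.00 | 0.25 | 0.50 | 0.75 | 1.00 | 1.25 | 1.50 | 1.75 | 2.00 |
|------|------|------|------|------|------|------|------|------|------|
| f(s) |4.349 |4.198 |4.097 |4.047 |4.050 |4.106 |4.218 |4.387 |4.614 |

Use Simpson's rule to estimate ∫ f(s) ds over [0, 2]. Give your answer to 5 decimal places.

h = 0.25, n = 8.
(h/3)·[y₀ + 4y₁ + 2y₂ + 4y₃ + 2y₄ + 4y₅ + 2y₆ + 4y₇ + y₈] = 0.083333·(100.645) = 8.38708.

8.38708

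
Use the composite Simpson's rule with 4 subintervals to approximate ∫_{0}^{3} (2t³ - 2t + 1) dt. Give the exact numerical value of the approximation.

34.5

h = (3 − 0)/4 = 0.75.
Nodes t₀,…,t₄ = 0, 0.75, 1.5, 2.25, 3.
f(t) = 2t³ - 2t + 1: f₀=1, f₁=0.34375, f₂=4.75, f₃=19.28125, f₄=49.
(h/3)·[f₀ + 4f₁ + 2f₂ + 4f₃ + f₄] = 0.25·(138) = 34.5.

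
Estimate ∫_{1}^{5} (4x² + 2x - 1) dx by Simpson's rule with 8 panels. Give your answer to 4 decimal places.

185.3333

h = (5 − 1)/8 = 0.5.
Nodes x₀,…,x₈ = 1, 1.5, 2, 2.5, 3, 3.5, 4, 4.5, 5.
f(x) = 4x² + 2x - 1: f₀=5, f₁=11, f₂=19, f₃=29, f₄=41, f₅=55, f₆=71, f₇=89, f₈=109.
(h/3)·[f₀ + 4f₁ + 2f₂ + 4f₃ + 2f₄ + 4f₅ + 2f₆ + 4f₇ + f₈] = 0.166667·(1112) = 185.3333.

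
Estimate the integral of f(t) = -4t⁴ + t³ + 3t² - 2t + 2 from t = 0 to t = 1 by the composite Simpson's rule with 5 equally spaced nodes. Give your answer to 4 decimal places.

h = (1 − 0)/4 = 0.25.
Nodes t₀,…,t₄ = 0, 0.25, 0.5, 0.75, 1.
f(t) = -4t⁴ + t³ + 3t² - 2t + 2: f₀=2, f₁=1.6875, f₂=1.625, f₃=1.34375, f₄=0.
(h/3)·[f₀ + 4f₁ + 2f₂ + 4f₃ + f₄] = 0.083333·(17.375) = 1.4479.

1.4479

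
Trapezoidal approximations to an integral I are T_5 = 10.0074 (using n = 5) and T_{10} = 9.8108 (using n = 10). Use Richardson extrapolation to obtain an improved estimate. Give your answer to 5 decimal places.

9.74527

R = (4·T_{10} − T_5) / 3 = (4·9.8108 − 10.0074)/3 = (29.2358)/3 = 9.74527.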